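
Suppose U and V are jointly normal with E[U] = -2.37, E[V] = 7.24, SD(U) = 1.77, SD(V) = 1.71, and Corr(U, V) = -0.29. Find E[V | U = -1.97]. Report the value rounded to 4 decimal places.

7.1279

The regression of V on U has slope ρ·σ_V/σ_U and passes through (μ_U, μ_V).
E[V | U=-1.97] = 7.24 + (-0.29)·(1.71/1.77)·(-1.97 − (-2.37)) = 7.24 + (-0.28017)·(0.4) = 7.1279.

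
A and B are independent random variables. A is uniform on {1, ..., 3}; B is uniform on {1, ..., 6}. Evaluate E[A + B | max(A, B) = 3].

24/5

Outcomes with max(A, B) = 3: (1,3), (2,3), (3,1), (3,2), (3,3), each with probability 1/18.
E[A + B | max(A, B) = 3] = (4 + 5 + 4 + 5 + 6) / 5 = 24/5.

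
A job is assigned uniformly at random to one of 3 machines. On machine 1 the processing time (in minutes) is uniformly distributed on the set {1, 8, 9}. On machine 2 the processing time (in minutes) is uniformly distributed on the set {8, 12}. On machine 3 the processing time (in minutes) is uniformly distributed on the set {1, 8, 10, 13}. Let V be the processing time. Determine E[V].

E[V | machine 1] = (1+8+9)/3 = 6.
E[V | machine 2] = (8+12)/2 = 10.
E[V | machine 3] = (1+8+10+13)/4 = 8.
E[V] = (1/3)·(6) + (1/3)·(10) + (1/3)·(8) = 8.

8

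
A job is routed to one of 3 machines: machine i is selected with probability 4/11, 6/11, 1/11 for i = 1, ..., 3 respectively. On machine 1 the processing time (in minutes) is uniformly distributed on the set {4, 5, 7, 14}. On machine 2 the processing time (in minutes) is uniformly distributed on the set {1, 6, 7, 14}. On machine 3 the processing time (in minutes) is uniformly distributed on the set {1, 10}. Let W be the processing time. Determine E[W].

155/22

E[W | machine 1] = (4+5+7+14)/4 = 15/2.
E[W | machine 2] = (1+6+7+14)/4 = 7.
E[W | machine 3] = (1+10)/2 = 11/2.
By the law of total expectation,
E[W] = (4/11)·(15/2) + (6/11)·(7) + (1/11)·(11/2) = 155/22.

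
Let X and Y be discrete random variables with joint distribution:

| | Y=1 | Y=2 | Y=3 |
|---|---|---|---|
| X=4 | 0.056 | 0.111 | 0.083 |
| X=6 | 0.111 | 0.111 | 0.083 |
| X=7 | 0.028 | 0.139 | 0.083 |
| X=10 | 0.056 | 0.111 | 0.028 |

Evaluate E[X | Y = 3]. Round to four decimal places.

6.1047

P(Y = 3) = 0.277.
Σ X·P over the event = 4·(0.083) + 6·(0.083) + 7·(0.083) + 10·(0.028) = 1.691.
E[X | Y = 3] = (1.691) / (0.277) = 6.1047.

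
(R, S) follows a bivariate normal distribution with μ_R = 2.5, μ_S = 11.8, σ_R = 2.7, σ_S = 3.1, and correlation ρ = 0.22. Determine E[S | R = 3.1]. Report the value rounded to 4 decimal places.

11.9516

E[S | R=x] = μ_S + ρ(σ_S/σ_R)(x − μ_R) for jointly normal variables.
E[S | R=3.1] = 11.8 + (0.22)·(3.1/2.7)·(3.1 − (2.5)) = 11.8 + (0.25259)·(0.6) = 11.9516.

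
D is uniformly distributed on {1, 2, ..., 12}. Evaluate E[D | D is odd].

6

Given D is odd, D is equally likely to be any of {1, 3, 5, 7, 9, 11}.
E[D | D is odd] = (1 + 3 + 5 + 7 + 9 + 11) / 6 = 6.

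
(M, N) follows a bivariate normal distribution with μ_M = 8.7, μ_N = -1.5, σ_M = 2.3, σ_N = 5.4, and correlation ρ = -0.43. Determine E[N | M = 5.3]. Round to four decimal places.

1.9325

For a bivariate normal, E[N | M=x] = μ_N + ρ·(σ_N/σ_M)·(x − μ_M).
E[N | M=5.3] = -1.5 + (-0.43)·(5.4/2.3)·(5.3 − (8.7)) = -1.5 + (-1.00957)·(-3.4) = 1.9325.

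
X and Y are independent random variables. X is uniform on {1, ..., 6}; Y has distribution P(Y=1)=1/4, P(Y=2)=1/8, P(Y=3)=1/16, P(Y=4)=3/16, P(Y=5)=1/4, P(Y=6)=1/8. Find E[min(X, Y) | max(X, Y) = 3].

P(max(X, Y) = 3) = 3/32.
Summing min(X,Y)·P(x,y) over outcomes with max(X, Y) = 3 gives 7/48.
E[min(X, Y) | max(X, Y) = 3] = (7/48) / (3/32) = 14/9.

14/9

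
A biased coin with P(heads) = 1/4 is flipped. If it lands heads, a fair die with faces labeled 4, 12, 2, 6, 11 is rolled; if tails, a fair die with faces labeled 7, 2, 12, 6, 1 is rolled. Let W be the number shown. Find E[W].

119/20

E[W | heads] = (4+12+2+6+11)/5 = 7.
E[W | tails] = (7+2+12+6+1)/5 = 28/5.
By the law of total expectation,
E[W] = (1/4)·(7) + (3/4)·(28/5) = 119/20.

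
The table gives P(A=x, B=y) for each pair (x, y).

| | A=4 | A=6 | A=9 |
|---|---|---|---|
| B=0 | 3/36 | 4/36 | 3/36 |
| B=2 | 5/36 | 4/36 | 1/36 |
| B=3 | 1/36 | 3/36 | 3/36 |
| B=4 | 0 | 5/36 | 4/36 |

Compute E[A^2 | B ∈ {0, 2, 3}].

P(B ∈ {0, 2, 3}) = 3/4.
Summing A^2·P(A=x,B=y) over the conditioning event gives 123/4.
E[A^2 | B ∈ {0, 2, 3}] = (123/4) / (3/4) = 41.

41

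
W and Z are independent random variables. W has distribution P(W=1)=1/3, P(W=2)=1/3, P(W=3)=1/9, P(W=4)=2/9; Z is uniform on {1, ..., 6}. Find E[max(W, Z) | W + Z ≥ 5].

P(W + Z ≥ 5) = 19/27.
Summing max(W,Z)·P(x,y) over outcomes with W + Z ≥ 5 gives 29/9.
E[max(W, Z) | W + Z ≥ 5] = (29/9) / (19/27) = 87/19.

87/19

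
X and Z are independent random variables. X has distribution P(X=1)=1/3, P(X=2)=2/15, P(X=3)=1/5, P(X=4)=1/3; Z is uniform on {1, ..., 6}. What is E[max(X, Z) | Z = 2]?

P(Z = 2) = 1/6.
Summing max(X,Z)·P(x,y) over outcomes with Z = 2 gives 43/90.
E[max(X, Z) | Z = 2] = (43/90) / (1/6) = 43/15.

43/15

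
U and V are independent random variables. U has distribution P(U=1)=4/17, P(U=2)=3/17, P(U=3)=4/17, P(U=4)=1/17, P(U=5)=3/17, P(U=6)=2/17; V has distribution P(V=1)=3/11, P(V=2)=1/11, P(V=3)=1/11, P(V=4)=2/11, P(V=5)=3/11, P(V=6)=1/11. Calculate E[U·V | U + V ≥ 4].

P(U + V ≥ 4) = 162/187.
Summing UV·P(x,y) over outcomes with U + V ≥ 4 gives 1923/187.
E[U·V | U + V ≥ 4] = (1923/187) / (162/187) = 641/54.

641/54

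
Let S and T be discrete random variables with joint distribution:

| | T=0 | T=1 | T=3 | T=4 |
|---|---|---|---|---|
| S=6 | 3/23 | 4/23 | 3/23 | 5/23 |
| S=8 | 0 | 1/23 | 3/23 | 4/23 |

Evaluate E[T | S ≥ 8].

13/4

P(S ≥ 8) = 8/23.
Σ T·P over the event = 1·(1/23) + 3·(3/23) + 4·(4/23) = 26/23.
E[T | S ≥ 8] = (26/23) / (8/23) = 13/4.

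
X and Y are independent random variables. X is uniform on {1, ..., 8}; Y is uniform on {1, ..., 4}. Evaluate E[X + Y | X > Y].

P(X > Y) = 11/16.
Summing (X+Y)·P(x,y) over outcomes with X > Y gives 87/16.
E[X + Y | X > Y] = (87/16) / (11/16) = 87/11.

87/11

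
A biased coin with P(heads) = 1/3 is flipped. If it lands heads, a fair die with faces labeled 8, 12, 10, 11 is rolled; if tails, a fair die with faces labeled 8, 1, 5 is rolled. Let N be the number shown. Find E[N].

E[N | heads] = (8+12+10+11)/4 = 41/4.
E[N | tails] = (8+1+5)/3 = 14/3.
E[N] = (1/3)·(41/4) + (2/3)·(14/3) = 235/36.

235/36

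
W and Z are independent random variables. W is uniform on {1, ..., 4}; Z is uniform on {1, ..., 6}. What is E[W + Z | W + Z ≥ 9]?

28/3

P(W + Z ≥ 9) = 1/8.
Summing (W+Z)·P(x,y) over outcomes with W + Z ≥ 9 gives 7/6.
E[W + Z | W + Z ≥ 9] = (7/6) / (1/8) = 28/3.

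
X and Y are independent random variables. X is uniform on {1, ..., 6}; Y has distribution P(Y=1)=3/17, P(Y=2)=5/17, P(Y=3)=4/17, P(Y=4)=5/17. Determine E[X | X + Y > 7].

149/28

P(X + Y > 7) = 14/51.
Summing X·P(x,y) over outcomes with X + Y > 7 gives 149/102.
E[X | X + Y > 7] = (149/102) / (14/51) = 149/28.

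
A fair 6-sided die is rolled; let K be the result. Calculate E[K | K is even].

Given K is even, K is equally likely to be any of {2, 4, 6}.
E[K | K is even] = (2 + 4 + 6) / 3 = 4.

4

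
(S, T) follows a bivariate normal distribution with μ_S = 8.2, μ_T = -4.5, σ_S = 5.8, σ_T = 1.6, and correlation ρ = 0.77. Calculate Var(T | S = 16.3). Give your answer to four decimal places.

The conditional variance in a bivariate normal is σ_T²(1 − ρ²), independent of x.
Var(T | S=16.3) = (1.6)²·(1 − (0.77)²) = 2.56·0.4071 = 1.0422.

1.0422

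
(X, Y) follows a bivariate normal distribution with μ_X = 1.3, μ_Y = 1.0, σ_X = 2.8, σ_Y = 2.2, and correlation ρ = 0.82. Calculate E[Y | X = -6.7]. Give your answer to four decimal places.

E[Y | X=x] = μ_Y + ρ(σ_Y/σ_X)(x − μ_X) for jointly normal variables.
E[Y | X=-6.7] = 1.0 + (0.82)·(2.2/2.8)·(-6.7 − (1.3)) = 1.0 + (0.64429)·(-8) = -4.1543.

-4.1543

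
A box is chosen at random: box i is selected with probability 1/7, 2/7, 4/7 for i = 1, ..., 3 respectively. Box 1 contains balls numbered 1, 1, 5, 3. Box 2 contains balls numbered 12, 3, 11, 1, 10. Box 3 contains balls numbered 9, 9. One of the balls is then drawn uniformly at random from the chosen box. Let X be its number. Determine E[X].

533/70

E[X | box 1] = (1+1+5+3)/4 = 5/2.
E[X | box 2] = (12+3+11+1+10)/5 = 37/5.
E[X | box 3] = (9+9)/2 = 9.
E[X] = (1/7)·(5/2) + (2/7)·(37/5) + (4/7)·(9) = 533/70.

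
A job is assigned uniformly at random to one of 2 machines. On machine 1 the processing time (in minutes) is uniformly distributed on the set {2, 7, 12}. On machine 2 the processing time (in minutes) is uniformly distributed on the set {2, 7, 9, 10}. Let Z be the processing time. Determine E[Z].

7

E[Z | machine 1] = (2+7+12)/3 = 7.
E[Z | machine 2] = (2+7+9+10)/4 = 7.
E[Z] = (1/2)·(7) + (1/2)·(7) = 7.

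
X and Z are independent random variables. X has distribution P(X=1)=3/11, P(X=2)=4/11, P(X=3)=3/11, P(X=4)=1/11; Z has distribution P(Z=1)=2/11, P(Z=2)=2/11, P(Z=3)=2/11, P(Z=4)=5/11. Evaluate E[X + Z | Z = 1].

35/11

P(Z = 1) = 2/11.
Summing (X+Z)·P(x,y) over outcomes with Z = 1 gives 70/121.
E[X + Z | Z = 1] = (70/121) / (2/11) = 35/11.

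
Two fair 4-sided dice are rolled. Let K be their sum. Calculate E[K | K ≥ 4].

P(K ≥ 4) = 13/16.
Σ over the event: 4·3/16 + 5·1/4 + 6·3/16 + 7·1/8 + 8·1/16 = 9/2.
E[K | K ≥ 4] = (9/2) / (13/16) = 72/13.

72/13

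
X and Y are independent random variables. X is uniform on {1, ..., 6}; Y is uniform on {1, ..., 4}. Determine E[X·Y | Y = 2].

Outcomes with Y = 2: (1,2), (2,2), (3,2), (4,2), (5,2), (6,2), each with probability 1/24.
E[X·Y | Y = 2] = (2 + 4 + 6 + 8 + 10 + 12) / 6 = 7.

7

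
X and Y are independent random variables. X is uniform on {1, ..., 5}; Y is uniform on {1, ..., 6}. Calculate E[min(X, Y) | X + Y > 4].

21/8

P(X + Y > 4) = 4/5.
Summing min(X,Y)·P(x,y) over outcomes with X + Y > 4 gives 21/10.
E[min(X, Y) | X + Y > 4] = (21/10) / (4/5) = 21/8.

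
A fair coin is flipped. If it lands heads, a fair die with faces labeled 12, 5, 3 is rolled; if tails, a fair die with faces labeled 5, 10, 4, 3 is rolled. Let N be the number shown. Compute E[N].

E[N | heads] = (12+5+3)/3 = 20/3.
E[N | tails] = (5+10+4+3)/4 = 11/2.
E[N] = (1/2)·(20/3) + (1/2)·(11/2) = 73/12.

73/12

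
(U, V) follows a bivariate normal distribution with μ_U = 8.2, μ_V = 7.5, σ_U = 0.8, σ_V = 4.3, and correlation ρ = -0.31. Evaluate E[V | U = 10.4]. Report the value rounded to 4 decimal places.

E[V | U=x] = μ_V + ρ(σ_V/σ_U)(x − μ_U) for jointly normal variables.
E[V | U=10.4] = 7.5 + (-0.31)·(4.3/0.8)·(10.4 − (8.2)) = 7.5 + (-1.66625)·(2.2) = 3.8343.

3.8343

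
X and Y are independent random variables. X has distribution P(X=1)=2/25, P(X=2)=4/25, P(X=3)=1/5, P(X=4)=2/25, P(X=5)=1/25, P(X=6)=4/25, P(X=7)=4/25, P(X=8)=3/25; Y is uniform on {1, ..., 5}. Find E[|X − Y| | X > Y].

P(X > Y) = 79/125.
Summing |X−Y|·P(x,y) over outcomes with X > Y gives 256/125.
E[|X − Y| | X > Y] = (256/125) / (79/125) = 256/79.

256/79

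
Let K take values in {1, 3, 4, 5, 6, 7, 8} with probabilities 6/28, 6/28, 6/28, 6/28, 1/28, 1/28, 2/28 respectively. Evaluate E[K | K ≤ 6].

84/25

P(K ≤ 6) = 25/28.
Σ over the event: 1·3/14 + 3·3/14 + 4·3/14 + 5·3/14 + 6·1/28 = 3.
E[K | K ≤ 6] = (3) / (25/28) = 84/25.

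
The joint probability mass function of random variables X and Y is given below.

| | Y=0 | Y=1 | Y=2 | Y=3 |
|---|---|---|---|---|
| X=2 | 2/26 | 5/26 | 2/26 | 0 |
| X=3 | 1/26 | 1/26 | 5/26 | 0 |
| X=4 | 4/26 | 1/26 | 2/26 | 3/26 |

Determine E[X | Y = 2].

3

P(Y = 2) = 9/26.
Σ X·P over the event = 2·(2/26) + 3·(5/26) + 4·(2/26) = 27/26.
E[X | Y = 2] = (27/26) / (9/26) = 3.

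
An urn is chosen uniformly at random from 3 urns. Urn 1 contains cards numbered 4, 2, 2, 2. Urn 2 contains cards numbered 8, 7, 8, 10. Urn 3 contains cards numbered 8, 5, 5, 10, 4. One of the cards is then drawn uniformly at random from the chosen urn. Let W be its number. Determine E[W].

E[W | urn 1] = (4+2+2+2)/4 = 5/2.
E[W | urn 2] = (8+7+8+10)/4 = 33/4.
E[W | urn 3] = (8+5+5+10+4)/5 = 32/5.
By the law of total expectation,
E[W] = (1/3)·(5/2) + (1/3)·(33/4) + (1/3)·(32/5) = 343/60.

343/60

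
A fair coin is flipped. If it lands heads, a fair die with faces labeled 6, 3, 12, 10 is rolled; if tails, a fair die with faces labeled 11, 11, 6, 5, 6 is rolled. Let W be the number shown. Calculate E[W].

E[W | heads] = (6+3+12+10)/4 = 31/4.
E[W | tails] = (11+11+6+5+6)/5 = 39/5.
By the law of total expectation,
E[W] = (1/2)·(31/4) + (1/2)·(39/5) = 311/40.

311/40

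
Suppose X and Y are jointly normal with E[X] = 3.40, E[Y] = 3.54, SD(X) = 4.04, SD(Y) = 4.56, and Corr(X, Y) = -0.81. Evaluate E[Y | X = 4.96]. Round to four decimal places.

For a bivariate normal, E[Y | X=x] = μ_Y + ρ·(σ_Y/σ_X)·(x − μ_X).
E[Y | X=4.96] = 3.54 + (-0.81)·(4.56/4.04)·(4.96 − (3.40)) = 3.54 + (-0.91426)·(1.56) = 2.1138.

2.1138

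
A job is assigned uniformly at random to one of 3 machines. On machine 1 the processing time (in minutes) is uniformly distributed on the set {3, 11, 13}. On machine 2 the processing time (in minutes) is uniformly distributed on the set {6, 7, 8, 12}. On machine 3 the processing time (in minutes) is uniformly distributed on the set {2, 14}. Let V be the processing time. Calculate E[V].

101/12

E[V | machine 1] = (3+11+13)/3 = 9.
E[V | machine 2] = (6+7+8+12)/4 = 33/4.
E[V | machine 3] = (2+14)/2 = 8.
By the law of total expectation,
E[V] = (1/3)·(9) + (1/3)·(33/4) + (1/3)·(8) = 101/12.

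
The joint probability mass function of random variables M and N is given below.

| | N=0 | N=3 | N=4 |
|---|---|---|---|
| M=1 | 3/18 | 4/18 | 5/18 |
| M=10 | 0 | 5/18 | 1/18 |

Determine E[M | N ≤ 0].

P(N ≤ 0) = 1/6.
Σ M·P over the event = 1·(3/18) = 1/6.
E[M | N ≤ 0] = (1/6) / (1/6) = 1.

1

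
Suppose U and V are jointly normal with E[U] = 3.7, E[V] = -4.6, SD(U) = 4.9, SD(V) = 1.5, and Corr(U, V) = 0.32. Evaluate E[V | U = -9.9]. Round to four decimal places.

E[V | U=x] = μ_V + ρ(σ_V/σ_U)(x − μ_U) for jointly normal variables.
E[V | U=-9.9] = -4.6 + (0.32)·(1.5/4.9)·(-9.9 − (3.7)) = -4.6 + (0.097959)·(-13.6) = -5.9322.

-5.9322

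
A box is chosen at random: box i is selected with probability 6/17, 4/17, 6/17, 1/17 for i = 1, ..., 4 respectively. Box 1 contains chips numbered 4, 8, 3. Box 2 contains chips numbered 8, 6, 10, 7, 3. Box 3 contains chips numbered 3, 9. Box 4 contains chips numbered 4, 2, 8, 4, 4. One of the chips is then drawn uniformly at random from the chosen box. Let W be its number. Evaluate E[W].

488/85

E[W | box 1] = (4+8+3)/3 = 5.
E[W | box 2] = (8+6+10+7+3)/5 = 34/5.
E[W | box 3] = (3+9)/2 = 6.
E[W | box 4] = (4+2+8+4+4)/5 = 22/5.
E[W] = (6/17)·(5) + (4/17)·(34/5) + (6/17)·(6) + (1/17)·(22/5) = 488/85.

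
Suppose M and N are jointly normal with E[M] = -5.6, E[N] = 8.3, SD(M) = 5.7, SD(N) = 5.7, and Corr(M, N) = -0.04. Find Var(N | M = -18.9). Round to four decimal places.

32.4380

The conditional variance in a bivariate normal is σ_N²(1 − ρ²), independent of x.
Var(N | M=-18.9) = (5.7)²·(1 − (-0.04)²) = 32.49·0.9984 = 32.4380.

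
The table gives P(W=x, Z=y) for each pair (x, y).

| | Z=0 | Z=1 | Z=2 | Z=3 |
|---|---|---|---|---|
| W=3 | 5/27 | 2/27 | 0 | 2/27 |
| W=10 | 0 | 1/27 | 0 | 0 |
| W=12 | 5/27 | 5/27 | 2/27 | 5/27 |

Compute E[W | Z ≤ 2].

35/4

P(Z ≤ 2) = 20/27.
Σ W·P over the event = 3·(5/27) + 3·(2/27) + 10·(1/27) + 12·(5/27) + 12·(5/27) + 12·(2/27) = 175/27.
E[W | Z ≤ 2] = (175/27) / (20/27) = 35/4.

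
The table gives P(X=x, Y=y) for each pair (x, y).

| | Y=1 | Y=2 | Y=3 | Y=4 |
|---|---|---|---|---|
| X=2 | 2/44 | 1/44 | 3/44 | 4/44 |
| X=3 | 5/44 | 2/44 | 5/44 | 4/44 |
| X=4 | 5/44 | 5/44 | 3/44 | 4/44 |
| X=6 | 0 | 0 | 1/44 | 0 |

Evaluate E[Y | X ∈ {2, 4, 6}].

P(X ∈ {2, 4, 6}) = 7/11.
Summing Y·P(X=x,Y=y) over the conditioning event gives 18/11.
E[Y | X ∈ {2, 4, 6}] = (18/11) / (7/11) = 18/7.

18/7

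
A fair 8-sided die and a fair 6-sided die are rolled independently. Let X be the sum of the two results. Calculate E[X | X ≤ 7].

P(X ≤ 7) = 7/16.
Σ over the event: 2·1/48 + 3·1/24 + 4·1/16 + 5·1/12 + 6·5/48 + 7·1/8 = 7/3.
E[X | X ≤ 7] = (7/3) / (7/16) = 16/3.

16/3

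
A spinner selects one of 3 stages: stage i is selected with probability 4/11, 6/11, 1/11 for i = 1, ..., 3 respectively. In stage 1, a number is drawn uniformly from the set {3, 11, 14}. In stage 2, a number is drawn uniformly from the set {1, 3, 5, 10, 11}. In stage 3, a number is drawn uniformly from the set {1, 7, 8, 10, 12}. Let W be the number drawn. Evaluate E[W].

1214/165

E[W | stage 1] = (3+11+14)/3 = 28/3.
E[W | stage 2] = (1+3+5+10+11)/5 = 6.
E[W | stage 3] = (1+7+8+10+12)/5 = 38/5.
E[W] = (4/11)·(28/3) + (6/11)·(6) + (1/11)·(38/5) = 1214/165.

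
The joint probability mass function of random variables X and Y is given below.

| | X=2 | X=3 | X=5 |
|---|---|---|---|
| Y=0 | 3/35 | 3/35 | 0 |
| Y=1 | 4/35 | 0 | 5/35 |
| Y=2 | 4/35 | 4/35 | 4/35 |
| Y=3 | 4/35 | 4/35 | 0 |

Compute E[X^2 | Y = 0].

13/2

P(Y = 0) = 6/35.
Σ X^2·P over the event = 4·(3/35) + 9·(3/35) = 39/35.
E[X^2 | Y = 0] = (39/35) / (6/35) = 13/2.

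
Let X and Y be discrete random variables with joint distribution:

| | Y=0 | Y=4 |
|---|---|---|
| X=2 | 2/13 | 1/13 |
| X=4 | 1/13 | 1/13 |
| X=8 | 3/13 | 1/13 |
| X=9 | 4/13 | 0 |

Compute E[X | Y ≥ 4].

14/3

P(Y ≥ 4) = 3/13.
Σ X·P over the event = 2·(1/13) + 4·(1/13) + 8·(1/13) = 14/13.
E[X | Y ≥ 4] = (14/13) / (3/13) = 14/3.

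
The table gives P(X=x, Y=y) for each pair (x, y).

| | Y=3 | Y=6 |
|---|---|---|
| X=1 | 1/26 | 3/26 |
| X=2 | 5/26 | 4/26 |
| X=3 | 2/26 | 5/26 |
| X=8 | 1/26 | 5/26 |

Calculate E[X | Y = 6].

66/17

P(Y = 6) = 17/26.
Σ X·P over the event = 1·(3/26) + 2·(4/26) + 3·(5/26) + 8·(5/26) = 33/13.
E[X | Y = 6] = (33/13) / (17/26) = 66/17.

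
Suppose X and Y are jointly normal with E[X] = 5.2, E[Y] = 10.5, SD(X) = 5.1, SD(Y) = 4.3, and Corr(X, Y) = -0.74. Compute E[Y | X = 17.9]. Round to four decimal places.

2.5762

The regression of Y on X has slope ρ·σ_Y/σ_X and passes through (μ_X, μ_Y).
E[Y | X=17.9] = 10.5 + (-0.74)·(4.3/5.1)·(17.9 − (5.2)) = 10.5 + (-0.62392)·(12.7) = 2.5762.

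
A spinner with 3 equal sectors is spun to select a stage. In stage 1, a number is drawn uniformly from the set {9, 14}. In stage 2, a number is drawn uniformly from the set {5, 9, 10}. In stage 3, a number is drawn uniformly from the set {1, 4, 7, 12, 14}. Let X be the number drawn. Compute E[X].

E[X | stage 1] = (9+14)/2 = 23/2.
E[X | stage 2] = (5+9+10)/3 = 8.
E[X | stage 3] = (1+4+7+12+14)/5 = 38/5.
E[X] = (1/3)·(23/2) + (1/3)·(8) + (1/3)·(38/5) = 271/30.

271/30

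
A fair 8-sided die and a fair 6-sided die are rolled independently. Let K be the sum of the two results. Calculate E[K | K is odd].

8

P(K is odd) = 1/2.
Σ over the event: 3·1/24 + 5·1/12 + 7·1/8 + 9·1/8 + 11·1/12 + 13·1/24 = 4.
E[K | K is odd] = (4) / (1/2) = 8.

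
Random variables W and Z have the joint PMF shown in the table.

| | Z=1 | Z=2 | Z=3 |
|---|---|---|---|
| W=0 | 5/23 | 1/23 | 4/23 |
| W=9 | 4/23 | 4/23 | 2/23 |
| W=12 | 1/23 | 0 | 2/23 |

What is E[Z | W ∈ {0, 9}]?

37/20

P(W ∈ {0, 9}) = 20/23.
Summing Z·P(W=x,Z=y) over the conditioning event gives 37/23.
E[Z | W ∈ {0, 9}] = (37/23) / (20/23) = 37/20.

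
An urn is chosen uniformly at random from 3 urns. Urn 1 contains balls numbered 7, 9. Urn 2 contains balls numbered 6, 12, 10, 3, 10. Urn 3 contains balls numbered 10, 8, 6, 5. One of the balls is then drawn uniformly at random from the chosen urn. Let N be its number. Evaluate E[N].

E[N | urn 1] = (7+9)/2 = 8.
E[N | urn 2] = (6+12+10+3+10)/5 = 41/5.
E[N | urn 3] = (10+8+6+5)/4 = 29/4.
By the law of total expectation,
E[N] = (1/3)·(8) + (1/3)·(41/5) + (1/3)·(29/4) = 469/60.

469/60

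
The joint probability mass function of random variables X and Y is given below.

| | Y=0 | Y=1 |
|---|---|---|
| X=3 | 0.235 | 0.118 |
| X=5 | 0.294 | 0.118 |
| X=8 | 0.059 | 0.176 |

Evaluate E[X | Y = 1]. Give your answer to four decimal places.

P(Y = 1) = 0.412.
Σ X·P over the event = 3·(0.118) + 5·(0.118) + 8·(0.176) = 2.352.
E[X | Y = 1] = (2.352) / (0.412) = 5.7087.

5.7087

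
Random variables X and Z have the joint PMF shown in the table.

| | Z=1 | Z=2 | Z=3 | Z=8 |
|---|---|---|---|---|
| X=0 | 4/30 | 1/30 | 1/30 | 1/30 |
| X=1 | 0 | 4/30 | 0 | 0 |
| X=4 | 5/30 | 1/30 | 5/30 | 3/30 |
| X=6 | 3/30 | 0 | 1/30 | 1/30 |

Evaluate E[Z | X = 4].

P(X = 4) = 7/15.
Σ Z·P over the event = 1·(5/30) + 2·(1/30) + 3·(5/30) + 8·(3/30) = 23/15.
E[Z | X = 4] = (23/15) / (7/15) = 23/7.

23/7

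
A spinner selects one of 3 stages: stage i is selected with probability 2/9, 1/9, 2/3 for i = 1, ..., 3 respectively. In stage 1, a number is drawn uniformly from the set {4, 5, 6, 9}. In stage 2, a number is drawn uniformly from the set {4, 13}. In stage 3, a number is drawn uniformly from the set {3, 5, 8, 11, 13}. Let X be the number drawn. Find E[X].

E[X | stage 1] = (4+5+6+9)/4 = 6.
E[X | stage 2] = (4+13)/2 = 17/2.
E[X | stage 3] = (3+5+8+11+13)/5 = 8.
E[X] = (2/9)·(6) + (1/9)·(17/2) + (2/3)·(8) = 137/18.

137/18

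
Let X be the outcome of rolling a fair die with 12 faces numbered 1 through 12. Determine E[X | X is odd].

Given X is odd, X is equally likely to be any of {1, 3, 5, 7, 9, 11}.
E[X | X is odd] = (1 + 3 + 5 + 7 + 9 + 11) / 6 = 6.

6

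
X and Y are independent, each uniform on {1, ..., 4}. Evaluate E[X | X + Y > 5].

10/3

Outcomes with X + Y > 5: (2,4), (3,3), (3,4), (4,2), (4,3), (4,4), each with probability 1/16.
E[X | X + Y > 5] = (2 + 3 + 3 + 4 + 4 + 4) / 6 = 10/3.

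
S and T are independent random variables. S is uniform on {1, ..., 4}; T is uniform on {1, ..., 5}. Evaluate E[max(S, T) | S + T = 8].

P(S + T = 8) = 1/10.
Summing max(S,T)·P(x,y) over outcomes with S + T = 8 gives 9/20.
E[max(S, T) | S + T = 8] = (9/20) / (1/10) = 9/2.

9/2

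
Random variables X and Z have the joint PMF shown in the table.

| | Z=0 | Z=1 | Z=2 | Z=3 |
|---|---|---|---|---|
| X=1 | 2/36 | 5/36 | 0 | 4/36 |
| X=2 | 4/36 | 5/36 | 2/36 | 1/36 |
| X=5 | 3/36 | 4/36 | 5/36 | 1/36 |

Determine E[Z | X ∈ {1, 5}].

17/12

P(X ∈ {1, 5}) = 2/3.
Σ Z·P over the event = 0·(2/36) + 1·(5/36) + 3·(4/36) + 0·(3/36) + 1·(4/36) + 2·(5/36) + 3·(1/36) = 17/18.
E[Z | X ∈ {1, 5}] = (17/18) / (2/3) = 17/12.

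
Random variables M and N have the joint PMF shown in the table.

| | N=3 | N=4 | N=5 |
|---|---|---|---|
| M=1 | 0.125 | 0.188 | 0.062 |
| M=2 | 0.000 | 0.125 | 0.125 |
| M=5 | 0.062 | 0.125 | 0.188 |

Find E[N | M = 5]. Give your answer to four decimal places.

P(M = 5) = 0.375.
Σ N·P over the event = 3·(0.062) + 4·(0.125) + 5·(0.188) = 1.626.
E[N | M = 5] = (1.626) / (0.375) = 4.3360.

4.3360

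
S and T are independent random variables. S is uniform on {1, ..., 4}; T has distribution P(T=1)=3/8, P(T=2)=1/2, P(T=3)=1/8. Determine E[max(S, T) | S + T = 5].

27/8

P(S + T = 5) = 1/4.
Summing max(S,T)·P(x,y) over outcomes with S + T = 5 gives 27/32.
E[max(S, T) | S + T = 5] = (27/32) / (1/4) = 27/8.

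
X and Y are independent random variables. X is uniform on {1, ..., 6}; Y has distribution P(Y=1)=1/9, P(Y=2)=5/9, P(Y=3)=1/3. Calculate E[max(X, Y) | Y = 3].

4

P(Y = 3) = 1/3.
Summing max(X,Y)·P(x,y) over outcomes with Y = 3 gives 4/3.
E[max(X, Y) | Y = 3] = (4/3) / (1/3) = 4.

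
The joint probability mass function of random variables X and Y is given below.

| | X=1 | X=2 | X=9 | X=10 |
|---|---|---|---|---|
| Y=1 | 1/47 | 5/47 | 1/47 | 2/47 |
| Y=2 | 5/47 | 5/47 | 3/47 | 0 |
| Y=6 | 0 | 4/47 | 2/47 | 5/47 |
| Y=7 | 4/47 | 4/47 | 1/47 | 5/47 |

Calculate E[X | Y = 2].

P(Y = 2) = 13/47.
Summing X·P(X=x,Y=y) over the conditioning event gives 42/47.
E[X | Y = 2] = (42/47) / (13/47) = 42/13.

42/13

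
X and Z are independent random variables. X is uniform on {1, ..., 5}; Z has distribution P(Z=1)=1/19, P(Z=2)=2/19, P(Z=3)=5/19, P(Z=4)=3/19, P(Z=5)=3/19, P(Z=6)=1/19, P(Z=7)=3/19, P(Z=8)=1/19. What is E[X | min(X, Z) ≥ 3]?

4

P(min(X, Z) ≥ 3) = 48/95.
Summing X·P(x,y) over outcomes with min(X, Z) ≥ 3 gives 192/95.
E[X | min(X, Z) ≥ 3] = (192/95) / (48/95) = 4.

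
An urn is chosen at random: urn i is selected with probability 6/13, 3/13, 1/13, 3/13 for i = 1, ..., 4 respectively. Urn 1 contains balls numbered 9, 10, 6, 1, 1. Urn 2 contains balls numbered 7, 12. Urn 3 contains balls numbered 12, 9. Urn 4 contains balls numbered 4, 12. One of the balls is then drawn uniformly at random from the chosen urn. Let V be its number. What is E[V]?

477/65

E[V | urn 1] = (9+10+6+1+1)/5 = 27/5.
E[V | urn 2] = (7+12)/2 = 19/2.
E[V | urn 3] = (12+9)/2 = 21/2.
E[V | urn 4] = (4+12)/2 = 8.
By the law of total expectation,
E[V] = (6/13)·(27/5) + (3/13)·(19/2) + (1/13)·(21/2) + (3/13)·(8) = 477/65.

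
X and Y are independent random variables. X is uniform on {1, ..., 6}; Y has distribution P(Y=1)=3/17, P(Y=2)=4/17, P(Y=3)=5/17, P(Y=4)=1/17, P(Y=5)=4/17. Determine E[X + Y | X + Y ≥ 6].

517/67

P(X + Y ≥ 6) = 67/102.
Summing (X+Y)·P(x,y) over outcomes with X + Y ≥ 6 gives 517/102.
E[X + Y | X + Y ≥ 6] = (517/102) / (67/102) = 517/67.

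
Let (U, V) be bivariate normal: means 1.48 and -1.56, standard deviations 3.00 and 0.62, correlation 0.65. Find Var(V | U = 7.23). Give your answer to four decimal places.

For a bivariate normal, Var(V | U=x) = σ_V²(1 − ρ²).
Var(V | U=7.23) = (0.62)²·(1 − (0.65)²) = 0.3844·0.5775 = 0.2220.

0.2220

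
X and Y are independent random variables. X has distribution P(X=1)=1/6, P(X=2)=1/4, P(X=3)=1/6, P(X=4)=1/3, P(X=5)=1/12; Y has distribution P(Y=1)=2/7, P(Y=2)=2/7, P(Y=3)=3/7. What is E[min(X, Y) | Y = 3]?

29/12

P(Y = 3) = 3/7.
Summing min(X,Y)·P(x,y) over outcomes with Y = 3 gives 29/28.
E[min(X, Y) | Y = 3] = (29/28) / (3/7) = 29/12.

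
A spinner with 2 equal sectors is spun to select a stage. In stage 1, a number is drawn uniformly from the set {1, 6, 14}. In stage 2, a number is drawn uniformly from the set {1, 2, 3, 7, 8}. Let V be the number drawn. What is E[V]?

E[V | stage 1] = (1+6+14)/3 = 7.
E[V | stage 2] = (1+2+3+7+8)/5 = 21/5.
E[V] = (1/2)·(7) + (1/2)·(21/5) = 28/5.

28/5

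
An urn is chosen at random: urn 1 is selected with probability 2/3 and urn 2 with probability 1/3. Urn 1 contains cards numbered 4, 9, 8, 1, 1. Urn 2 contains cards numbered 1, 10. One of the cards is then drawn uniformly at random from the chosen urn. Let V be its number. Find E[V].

E[V | urn 1] = (4+9+8+1+1)/5 = 23/5.
E[V | urn 2] = (1+10)/2 = 11/2.
By the law of total expectation,
E[V] = (2/3)·(23/5) + (1/3)·(11/2) = 49/10.

49/10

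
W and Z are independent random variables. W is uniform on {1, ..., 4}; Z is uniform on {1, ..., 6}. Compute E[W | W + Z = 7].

Outcomes with W + Z = 7: (1,6), (2,5), (3,4), (4,3), each with probability 1/24.
E[W | W + Z = 7] = (1 + 2 + 3 + 4) / 4 = 5/2.

5/2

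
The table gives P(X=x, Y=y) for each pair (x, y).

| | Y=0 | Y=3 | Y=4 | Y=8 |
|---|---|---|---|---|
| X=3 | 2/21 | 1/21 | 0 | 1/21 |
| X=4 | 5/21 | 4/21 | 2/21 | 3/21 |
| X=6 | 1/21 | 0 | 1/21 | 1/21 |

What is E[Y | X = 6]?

P(X = 6) = 1/7.
Summing Y·P(X=x,Y=y) over the conditioning event gives 4/7.
E[Y | X = 6] = (4/7) / (1/7) = 4.

4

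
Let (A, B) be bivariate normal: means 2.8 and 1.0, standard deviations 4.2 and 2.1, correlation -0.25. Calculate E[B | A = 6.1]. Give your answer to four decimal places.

For a bivariate normal, E[B | A=x] = μ_B + ρ·(σ_B/σ_A)·(x − μ_A).
E[B | A=6.1] = 1.0 + (-0.25)·(2.1/4.2)·(6.1 − (2.8)) = 1.0 + (-0.125)·(3.3) = 0.5875.

0.5875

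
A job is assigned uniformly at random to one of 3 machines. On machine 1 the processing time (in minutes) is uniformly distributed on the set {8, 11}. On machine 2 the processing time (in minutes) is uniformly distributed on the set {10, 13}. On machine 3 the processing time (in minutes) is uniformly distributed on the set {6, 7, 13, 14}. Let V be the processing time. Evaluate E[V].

31/3

E[V | machine 1] = (8+11)/2 = 19/2.
E[V | machine 2] = (10+13)/2 = 23/2.
E[V | machine 3] = (6+7+13+14)/4 = 10.
E[V] = (1/3)·(19/2) + (1/3)·(23/2) + (1/3)·(10) = 31/3.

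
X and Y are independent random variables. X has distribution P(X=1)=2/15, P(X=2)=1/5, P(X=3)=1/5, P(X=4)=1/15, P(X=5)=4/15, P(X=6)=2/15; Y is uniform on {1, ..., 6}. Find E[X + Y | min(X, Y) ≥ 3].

9

P(min(X, Y) ≥ 3) = 4/9.
Summing (X+Y)·P(x,y) over outcomes with min(X, Y) ≥ 3 gives 4.
E[X + Y | min(X, Y) ≥ 3] = (4) / (4/9) = 9.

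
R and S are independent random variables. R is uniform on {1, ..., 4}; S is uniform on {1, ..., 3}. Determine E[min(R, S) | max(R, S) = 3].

9/5

P(max(R, S) = 3) = 5/12.
Summing min(R,S)·P(x,y) over outcomes with max(R, S) = 3 gives 3/4.
E[min(R, S) | max(R, S) = 3] = (3/4) / (5/12) = 9/5.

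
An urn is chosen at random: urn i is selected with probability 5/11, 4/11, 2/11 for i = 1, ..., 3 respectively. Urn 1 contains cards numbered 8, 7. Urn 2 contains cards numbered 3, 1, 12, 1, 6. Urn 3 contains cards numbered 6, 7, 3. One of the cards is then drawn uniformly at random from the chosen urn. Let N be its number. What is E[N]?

E[N | urn 1] = (8+7)/2 = 15/2.
E[N | urn 2] = (3+1+12+1+6)/5 = 23/5.
E[N | urn 3] = (6+7+3)/3 = 16/3.
By the law of total expectation,
E[N] = (5/11)·(15/2) + (4/11)·(23/5) + (2/11)·(16/3) = 1997/330.

1997/330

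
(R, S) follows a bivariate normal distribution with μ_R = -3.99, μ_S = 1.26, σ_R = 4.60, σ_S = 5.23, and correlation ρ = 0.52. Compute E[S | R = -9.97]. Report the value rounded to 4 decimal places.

-2.2755

The regression of S on R has slope ρ·σ_S/σ_R and passes through (μ_R, μ_S).
E[S | R=-9.97] = 1.26 + (0.52)·(5.23/4.60)·(-9.97 − (-3.99)) = 1.26 + (0.59122)·(-5.98) = -2.2755.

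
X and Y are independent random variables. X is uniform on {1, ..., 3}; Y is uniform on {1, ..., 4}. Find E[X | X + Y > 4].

Outcomes with X + Y > 4: (1,4), (2,3), (2,4), (3,2), (3,3), (3,4), each with probability 1/12.
E[X | X + Y > 4] = (1 + 2 + 2 + 3 + 3 + 3) / 6 = 7/3.

7/3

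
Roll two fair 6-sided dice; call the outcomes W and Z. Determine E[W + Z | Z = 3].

Outcomes with Z = 3: (1,3), (2,3), (3,3), (4,3), (5,3), (6,3), each with probability 1/36.
E[W + Z | Z = 3] = (4 + 5 + 6 + 7 + 8 + 9) / 6 = 13/2.

13/2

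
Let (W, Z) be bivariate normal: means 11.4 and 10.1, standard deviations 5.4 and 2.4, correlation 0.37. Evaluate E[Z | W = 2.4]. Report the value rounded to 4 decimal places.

The regression of Z on W has slope ρ·σ_Z/σ_W and passes through (μ_W, μ_Z).
E[Z | W=2.4] = 10.1 + (0.37)·(2.4/5.4)·(2.4 − (11.4)) = 10.1 + (0.16444)·(-9) = 8.6200.

8.6200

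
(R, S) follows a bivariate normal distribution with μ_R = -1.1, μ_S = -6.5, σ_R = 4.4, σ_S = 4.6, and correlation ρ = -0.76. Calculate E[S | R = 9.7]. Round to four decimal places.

-15.0811

For a bivariate normal, E[S | R=x] = μ_S + ρ·(σ_S/σ_R)·(x − μ_R).
E[S | R=9.7] = -6.5 + (-0.76)·(4.6/4.4)·(9.7 − (-1.1)) = -6.5 + (-0.79455)·(10.8) = -15.0811.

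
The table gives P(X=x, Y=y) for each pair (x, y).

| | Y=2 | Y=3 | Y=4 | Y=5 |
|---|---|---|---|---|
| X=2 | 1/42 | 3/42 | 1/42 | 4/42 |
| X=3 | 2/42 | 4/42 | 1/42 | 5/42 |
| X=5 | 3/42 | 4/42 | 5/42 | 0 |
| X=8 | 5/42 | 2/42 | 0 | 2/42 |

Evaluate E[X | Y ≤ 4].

P(Y ≤ 4) = 31/42.
Summing X·P(X=x,Y=y) over the conditioning event gives 7/2.
E[X | Y ≤ 4] = (7/2) / (31/42) = 147/31.

147/31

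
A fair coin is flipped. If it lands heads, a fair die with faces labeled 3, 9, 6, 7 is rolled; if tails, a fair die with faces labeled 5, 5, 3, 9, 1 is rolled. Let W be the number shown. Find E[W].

E[W | heads] = (3+9+6+7)/4 = 25/4.
E[W | tails] = (5+5+3+9+1)/5 = 23/5.
E[W] = (1/2)·(25/4) + (1/2)·(23/5) = 217/40.

217/40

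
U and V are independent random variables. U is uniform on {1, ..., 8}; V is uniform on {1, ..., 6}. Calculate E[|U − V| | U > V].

83/27

P(U > V) = 9/16.
Summing |U−V|·P(x,y) over outcomes with U > V gives 83/48.
E[|U − V| | U > V] = (83/48) / (9/16) = 83/27.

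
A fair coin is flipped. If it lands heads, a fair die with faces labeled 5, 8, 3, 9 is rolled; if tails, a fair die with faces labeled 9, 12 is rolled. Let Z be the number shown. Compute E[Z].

E[Z | heads] = (5+8+3+9)/4 = 25/4.
E[Z | tails] = (9+12)/2 = 21/2.
By the law of total expectation,
E[Z] = (1/2)·(25/4) + (1/2)·(21/2) = 67/8.

67/8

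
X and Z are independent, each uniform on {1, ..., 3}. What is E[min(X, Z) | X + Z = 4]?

Outcomes with X + Z = 4: (1,3), (2,2), (3,1), each with probability 1/9.
E[min(X, Z) | X + Z = 4] = (1 + 2 + 1) / 3 = 4/3.

4/3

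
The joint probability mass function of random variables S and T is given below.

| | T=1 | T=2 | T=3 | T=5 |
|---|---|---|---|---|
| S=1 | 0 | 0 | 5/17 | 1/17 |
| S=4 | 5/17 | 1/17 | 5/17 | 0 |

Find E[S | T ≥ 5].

1

P(T ≥ 5) = 1/17.
Σ S·P over the event = 1·(1/17) = 1/17.
E[S | T ≥ 5] = (1/17) / (1/17) = 1.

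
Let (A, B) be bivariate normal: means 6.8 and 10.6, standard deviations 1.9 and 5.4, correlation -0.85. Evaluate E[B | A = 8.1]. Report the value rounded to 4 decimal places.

For a bivariate normal, E[B | A=x] = μ_B + ρ·(σ_B/σ_A)·(x − μ_A).
E[B | A=8.1] = 10.6 + (-0.85)·(5.4/1.9)·(8.1 − (6.8)) = 10.6 + (-2.4158)·(1.3) = 7.4595.

7.4595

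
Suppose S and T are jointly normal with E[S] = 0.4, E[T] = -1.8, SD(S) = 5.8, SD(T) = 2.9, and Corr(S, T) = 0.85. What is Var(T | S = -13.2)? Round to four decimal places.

2.3338

The conditional variance in a bivariate normal is σ_T²(1 − ρ²), independent of x.
Var(T | S=-13.2) = (2.9)²·(1 − (0.85)²) = 8.41·0.2775 = 2.3338.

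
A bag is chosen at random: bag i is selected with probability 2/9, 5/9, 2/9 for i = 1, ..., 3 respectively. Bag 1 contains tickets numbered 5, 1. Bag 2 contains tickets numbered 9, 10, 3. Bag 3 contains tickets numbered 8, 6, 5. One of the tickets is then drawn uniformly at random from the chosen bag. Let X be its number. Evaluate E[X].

166/27

E[X | bag 1] = (5+1)/2 = 3.
E[X | bag 2] = (9+10+3)/3 = 22/3.
E[X | bag 3] = (8+6+5)/3 = 19/3.
By the law of total expectation,
E[X] = (2/9)·(3) + (5/9)·(22/3) + (2/9)·(19/3) = 166/27.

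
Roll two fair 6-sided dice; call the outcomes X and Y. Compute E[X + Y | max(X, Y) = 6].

P(max(X, Y) = 6) = 11/36.
Summing (X+Y)·P(x,y) over outcomes with max(X, Y) = 6 gives 17/6.
E[X + Y | max(X, Y) = 6] = (17/6) / (11/36) = 102/11.

102/11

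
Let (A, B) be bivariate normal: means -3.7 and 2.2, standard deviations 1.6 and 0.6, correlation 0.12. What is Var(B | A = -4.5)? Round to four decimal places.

0.3548

Var(B | A=x) = (1 − ρ²)·σ_B².
Var(B | A=-4.5) = (0.6)²·(1 − (0.12)²) = 0.36·0.9856 = 0.3548.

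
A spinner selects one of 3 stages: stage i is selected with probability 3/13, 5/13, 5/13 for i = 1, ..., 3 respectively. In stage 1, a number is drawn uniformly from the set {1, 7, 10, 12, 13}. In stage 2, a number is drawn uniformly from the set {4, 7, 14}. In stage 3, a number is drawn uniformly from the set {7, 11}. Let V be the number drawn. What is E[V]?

1687/195

E[V | stage 1] = (1+7+10+12+13)/5 = 43/5.
E[V | stage 2] = (4+7+14)/3 = 25/3.
E[V | stage 3] = (7+11)/2 = 9.
E[V] = (3/13)·(43/5) + (5/13)·(25/3) + (5/13)·(9) = 1687/195.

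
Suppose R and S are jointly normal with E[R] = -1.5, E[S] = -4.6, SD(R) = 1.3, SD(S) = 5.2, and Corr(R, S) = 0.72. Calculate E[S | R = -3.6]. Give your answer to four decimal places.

-10.6480

For a bivariate normal, E[S | R=x] = μ_S + ρ·(σ_S/σ_R)·(x − μ_R).
E[S | R=-3.6] = -4.6 + (0.72)·(5.2/1.3)·(-3.6 − (-1.5)) = -4.6 + (2.88)·(-2.1) = -10.6480.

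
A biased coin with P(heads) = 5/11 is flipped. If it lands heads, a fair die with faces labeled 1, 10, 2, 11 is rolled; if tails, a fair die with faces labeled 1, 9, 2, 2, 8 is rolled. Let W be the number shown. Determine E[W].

E[W | heads] = (1+10+2+11)/4 = 6.
E[W | tails] = (1+9+2+2+8)/5 = 22/5.
E[W] = (5/11)·(6) + (6/11)·(22/5) = 282/55.

282/55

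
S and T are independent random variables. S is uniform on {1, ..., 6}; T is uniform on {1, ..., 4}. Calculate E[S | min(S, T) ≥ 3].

9/2

Outcomes with min(S, T) ≥ 3: (3,3), (3,4), (4,3), (4,4), (5,3), (5,4), (6,3), (6,4), each with probability 1/24.
E[S | min(S, T) ≥ 3] = (3 + 3 + 4 + 4 + 5 + 5 + 6 + 6) / 8 = 9/2.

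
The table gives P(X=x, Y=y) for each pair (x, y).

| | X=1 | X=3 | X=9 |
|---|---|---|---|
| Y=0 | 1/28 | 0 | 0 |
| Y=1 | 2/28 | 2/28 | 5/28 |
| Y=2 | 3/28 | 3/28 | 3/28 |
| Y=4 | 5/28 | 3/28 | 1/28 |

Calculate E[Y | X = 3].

P(X = 3) = 2/7.
Σ Y·P over the event = 1·(2/28) + 2·(3/28) + 4·(3/28) = 5/7.
E[Y | X = 3] = (5/7) / (2/7) = 5/2.

5/2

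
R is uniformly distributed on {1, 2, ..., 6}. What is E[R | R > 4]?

Given R > 4, R is equally likely to be any of {5, 6}.
E[R | R > 4] = (5 + 6) / 2 = 11/2.

11/2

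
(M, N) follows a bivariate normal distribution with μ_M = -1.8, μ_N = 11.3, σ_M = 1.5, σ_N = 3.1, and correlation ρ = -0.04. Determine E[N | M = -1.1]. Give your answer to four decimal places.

11.2421

The regression of N on M has slope ρ·σ_N/σ_M and passes through (μ_M, μ_N).
E[N | M=-1.1] = 11.3 + (-0.04)·(3.1/1.5)·(-1.1 − (-1.8)) = 11.3 + (-0.082667)·(0.7) = 11.2421.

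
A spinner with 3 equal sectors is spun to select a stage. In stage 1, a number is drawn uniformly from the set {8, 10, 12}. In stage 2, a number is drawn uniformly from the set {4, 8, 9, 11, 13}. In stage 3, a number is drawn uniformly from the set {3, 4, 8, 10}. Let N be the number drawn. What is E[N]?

E[N | stage 1] = (8+10+12)/3 = 10.
E[N | stage 2] = (4+8+9+11+13)/5 = 9.
E[N | stage 3] = (3+4+8+10)/4 = 25/4.
By the law of total expectation,
E[N] = (1/3)·(10) + (1/3)·(9) + (1/3)·(25/4) = 101/12.

101/12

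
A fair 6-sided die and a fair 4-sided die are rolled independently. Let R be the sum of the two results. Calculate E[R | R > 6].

8

P(R > 6) = 5/12.
Σ over the event: 7·1/6 + 8·1/8 + 9·1/12 + 10·1/24 = 10/3.
E[R | R > 6] = (10/3) / (5/12) = 8.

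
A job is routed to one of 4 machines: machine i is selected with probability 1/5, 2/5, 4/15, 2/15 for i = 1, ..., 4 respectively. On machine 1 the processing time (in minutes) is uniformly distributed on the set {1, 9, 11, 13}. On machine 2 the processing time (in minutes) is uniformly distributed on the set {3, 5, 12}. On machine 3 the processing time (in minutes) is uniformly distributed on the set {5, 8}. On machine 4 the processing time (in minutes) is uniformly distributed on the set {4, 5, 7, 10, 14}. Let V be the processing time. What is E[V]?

E[V | machine 1] = (1+9+11+13)/4 = 17/2.
E[V | machine 2] = (3+5+12)/3 = 20/3.
E[V | machine 3] = (5+8)/2 = 13/2.
E[V | machine 4] = (4+5+7+10+14)/5 = 8.
E[V] = (1/5)·(17/2) + (2/5)·(20/3) + (4/15)·(13/2) + (2/15)·(8) = 43/6.

43/6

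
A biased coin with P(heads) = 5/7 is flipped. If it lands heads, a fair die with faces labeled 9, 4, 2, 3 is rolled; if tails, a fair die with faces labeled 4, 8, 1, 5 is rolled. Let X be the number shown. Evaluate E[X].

9/2

E[X | heads] = (9+4+2+3)/4 = 9/2.
E[X | tails] = (4+8+1+5)/4 = 9/2.
By the law of total expectation,
E[X] = (5/7)·(9/2) + (2/7)·(9/2) = 9/2.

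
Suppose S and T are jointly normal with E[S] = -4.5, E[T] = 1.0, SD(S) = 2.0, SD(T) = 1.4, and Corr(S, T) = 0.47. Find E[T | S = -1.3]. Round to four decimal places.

For a bivariate normal, E[T | S=x] = μ_T + ρ·(σ_T/σ_S)·(x − μ_S).
E[T | S=-1.3] = 1.0 + (0.47)·(1.4/2.0)·(-1.3 − (-4.5)) = 1.0 + (0.329)·(3.2) = 2.0528.

2.0528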